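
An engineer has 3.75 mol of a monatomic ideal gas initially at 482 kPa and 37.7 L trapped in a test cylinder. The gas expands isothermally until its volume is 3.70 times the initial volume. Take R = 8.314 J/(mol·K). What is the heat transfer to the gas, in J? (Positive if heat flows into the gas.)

T₁ = P₁V₁/(nR) = 482×37.7/(3.75×8.314) = 583 K.
Isothermal: T stays 583 K; PV = const ⇒ V₂ = 139 L, P₂ = 130 kPa.
ΔU = 0 (ideal gas, T constant).
W = nRT ln(V₂/V₁) = 3.75×8.314×583×ln(3.70) = 23800 J.
Q = ΔU + W = 23800 J.

23800 J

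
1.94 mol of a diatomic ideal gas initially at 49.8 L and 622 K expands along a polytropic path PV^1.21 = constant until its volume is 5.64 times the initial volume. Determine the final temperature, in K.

433 K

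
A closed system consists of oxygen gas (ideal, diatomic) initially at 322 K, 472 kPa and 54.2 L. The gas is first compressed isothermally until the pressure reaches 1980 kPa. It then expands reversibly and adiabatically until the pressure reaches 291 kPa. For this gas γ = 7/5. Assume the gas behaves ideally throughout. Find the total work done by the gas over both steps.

-9700 J

n = P₁V₁/(RT₁) = 472×54.2/(8.314×322) = 9.56 mol.
Step 1 — Isothermal: T stays 322 K; PV = const ⇒ V₂ = 12.9 L, P₂ = 1980 kPa.
ΔU = 0 (ideal gas, T constant).
W = nRT ln(V₂/V₁) = 9.56×8.314×322×ln(0.238) = -36700 J.
Q = ΔU + W = -36700 J.
State after step 1: P = 1980 kPa, V = 12.9 L, T = 322 K.
Step 2 — Adiabatic: T₂/T₁ = (P₂/P₁)^((γ−1)/γ) ⇒ T₂ = 322×(0.147)^0.286 = 186 K; V₂ = 50.8 L.
ΔU = nCvΔT = 9.56×20.8×(186−322) = -27000 J.
Q = 0 for an adiabatic process, so W = −ΔU = 27000 J.
Net over both steps: W = -9700 J, Q = -36700 J, ΔU = -27000 J.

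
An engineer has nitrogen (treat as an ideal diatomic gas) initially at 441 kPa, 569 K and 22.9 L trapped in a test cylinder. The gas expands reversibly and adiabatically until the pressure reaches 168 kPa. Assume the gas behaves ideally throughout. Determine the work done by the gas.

6080 J

n = P₁V₁/(RT₁) = 441×22.9/(8.314×569) = 2.13 mol.
Adiabatic: T₂/T₁ = (P₂/P₁)^((γ−1)/γ) ⇒ T₂ = 569×(0.381)^0.286 = 432 K; V₂ = 45.6 L.
ΔU = nCvΔT = 2.13×20.8×(432−569) = -6080 J.
Q = 0 for an adiabatic process, so W = −ΔU = 6080 J.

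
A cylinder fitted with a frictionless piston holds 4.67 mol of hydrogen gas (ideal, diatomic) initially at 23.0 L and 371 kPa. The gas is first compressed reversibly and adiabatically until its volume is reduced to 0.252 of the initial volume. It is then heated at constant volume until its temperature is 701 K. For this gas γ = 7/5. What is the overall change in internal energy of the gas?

T₁ = P₁V₁/(nR) = 371×23.0/(4.67×8.314) = 220 K.
Step 1 — Adiabatic: TV^(γ−1) = const ⇒ T₂ = 220×(3.97)^0.400 = 381 K; PV^γ = const ⇒ P₂ = 2560 kPa.
ΔU = nCvΔT = 4.67×20.8×(381−220) = 15700 J.
Q = 0 for an adiabatic process, so W = −ΔU = -15700 J.
State after step 1: P = 2560 kPa, V = 5.80 L, T = 381 K.
Step 2 — Isochoric: V stays 5.80 L; P/T = const ⇒ T₂ = 701 K, P₂ = 4700 kPa.
W = 0 (no volume change).
ΔU = nCvΔT = 4.67×20.8×(701−381) = 31000 J.
Q = ΔU = 31000 J.
Net over both steps: W = -15700 J, Q = 31000 J, ΔU = 46700 J.

46700 J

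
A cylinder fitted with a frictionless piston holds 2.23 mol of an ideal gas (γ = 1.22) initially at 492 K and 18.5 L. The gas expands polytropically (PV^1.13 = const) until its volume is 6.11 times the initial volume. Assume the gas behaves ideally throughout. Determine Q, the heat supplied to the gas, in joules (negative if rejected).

6020 J

P₁ = nRT₁/V₁ = 2.23×8.314×492/18.5 = 493 kPa.
Polytropic n=1.13: T₂ = T₁(V₁/V₂)^(n−1) = 492×(0.164)^0.13 = 389 K; P₂ = P₁(V₁/V₂)^n = 63.8 kPa.
W = (P₁V₁−P₂V₂)/(n−1) = (493×18.5−63.8×113)/0.13 = 14700 J.
ΔU = nCvΔT = 2.23×37.8×(389−492) = -8690 J.
Q = ΔU + W = 6020 J.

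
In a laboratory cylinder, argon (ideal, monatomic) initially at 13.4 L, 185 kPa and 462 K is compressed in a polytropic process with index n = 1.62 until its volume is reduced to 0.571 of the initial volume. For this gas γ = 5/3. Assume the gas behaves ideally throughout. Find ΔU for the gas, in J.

1540 J

n = P₁V₁/(RT₁) = 185×13.4/(8.314×462) = 0.645 mol.
Polytropic n=1.62: T₂ = T₁(V₁/V₂)^(n−1) = 462×(1.75)^0.62 = 654 K; P₂ = P₁(V₁/V₂)^n = 459 kPa.
For an ideal gas ΔU = nCvΔT with Cv = (3/2)R = 12.5 J/(mol·K).
ΔU = 0.645×12.5×(654−462) = 1540 J.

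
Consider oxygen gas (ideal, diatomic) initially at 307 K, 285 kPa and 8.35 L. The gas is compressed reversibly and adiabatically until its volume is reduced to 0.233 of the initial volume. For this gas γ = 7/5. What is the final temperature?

550 K

Adiabatic: TV^(γ−1) = const ⇒ T₂ = 307×(4.29)^0.400 = 550 K; PV^γ = const ⇒ P₂ = 2190 kPa.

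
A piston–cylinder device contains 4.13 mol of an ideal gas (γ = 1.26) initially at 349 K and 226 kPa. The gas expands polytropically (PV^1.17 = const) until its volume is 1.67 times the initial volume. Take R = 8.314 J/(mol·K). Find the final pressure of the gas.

124 kPa

V₁ = nRT₁/P₁ = 4.13×8.314×349/226 = 53.0 L.
Polytropic n=1.17: T₂ = T₁(V₁/V₂)^(n−1) = 349×(0.599)^0.17 = 320 K; P₂ = P₁(V₁/V₂)^n = 124 kPa.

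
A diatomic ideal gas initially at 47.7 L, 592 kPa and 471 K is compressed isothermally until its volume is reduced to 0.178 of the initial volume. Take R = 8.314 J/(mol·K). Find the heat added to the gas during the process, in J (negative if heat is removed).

-48700 J

n = P₁V₁/(RT₁) = 592×47.7/(8.314×471) = 7.21 mol.
Isothermal: T stays 471 K; PV = const ⇒ V₂ = 8.49 L, P₂ = 3330 kPa.
ΔU = 0 (ideal gas, T constant).
W = nRT ln(V₂/V₁) = 7.21×8.314×471×ln(0.178) = -48700 J.
Q = ΔU + W = -48700 J.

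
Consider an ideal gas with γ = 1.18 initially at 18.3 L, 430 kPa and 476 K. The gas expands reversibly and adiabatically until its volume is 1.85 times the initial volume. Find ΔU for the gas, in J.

-4580 J

n = P₁V₁/(RT₁) = 430×18.3/(8.314×476) = 1.99 mol.
Adiabatic: TV^(γ−1) = const ⇒ T₂ = 476×(0.541)^0.180 = 426 K; PV^γ = const ⇒ P₂ = 208 kPa.
For an ideal gas ΔU = nCvΔT with Cv = R/(γ−1) = 46.2 J/(mol·K).
ΔU = 1.99×46.2×(426−476) = -4580 J.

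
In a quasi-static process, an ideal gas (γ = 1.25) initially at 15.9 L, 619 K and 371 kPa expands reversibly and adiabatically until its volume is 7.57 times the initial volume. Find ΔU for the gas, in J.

n = P₁V₁/(RT₁) = 371×15.9/(8.314×619) = 1.15 mol.
Adiabatic: TV^(γ−1) = const ⇒ T₂ = 619×(0.132)^0.250 = 373 K; PV^γ = const ⇒ P₂ = 29.5 kPa.
For an ideal gas ΔU = nCvΔT with Cv = R/(γ−1) = 33.3 J/(mol·K).
ΔU = 1.15×33.3×(373−619) = -9370 J.

-9370 J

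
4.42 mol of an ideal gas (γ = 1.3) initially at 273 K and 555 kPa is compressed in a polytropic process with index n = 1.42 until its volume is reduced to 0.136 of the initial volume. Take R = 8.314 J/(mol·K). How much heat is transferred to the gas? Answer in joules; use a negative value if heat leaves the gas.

V₁ = nRT₁/P₁ = 4.42×8.314×273/555 = 18.1 L.
Polytropic n=1.42: T₂ = T₁(V₁/V₂)^(n−1) = 273×(7.35)^0.42 = 631 K; P₂ = P₁(V₁/V₂)^n = 9430 kPa.
W = (P₁V₁−P₂V₂)/(n−1) = (555×18.1−9430×2.46)/0.42 = -31300 J.
ΔU = nCvΔT = 4.42×27.7×(631−273) = 43900 J.
Q = ΔU + W = 12500 J.

12500 J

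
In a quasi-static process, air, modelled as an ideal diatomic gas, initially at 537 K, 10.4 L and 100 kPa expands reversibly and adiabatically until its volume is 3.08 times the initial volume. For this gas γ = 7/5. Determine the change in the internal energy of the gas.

-942 J

n = P₁V₁/(RT₁) = 100×10.4/(8.314×537) = 0.233 mol.
Adiabatic: TV^(γ−1) = const ⇒ T₂ = 537×(0.325)^0.400 = 342 K; PV^γ = const ⇒ P₂ = 20.7 kPa.
For an ideal gas ΔU = nCvΔT with Cv = (5/2)R = 20.8 J/(mol·K).
ΔU = 0.233×20.8×(342−537) = -942 J.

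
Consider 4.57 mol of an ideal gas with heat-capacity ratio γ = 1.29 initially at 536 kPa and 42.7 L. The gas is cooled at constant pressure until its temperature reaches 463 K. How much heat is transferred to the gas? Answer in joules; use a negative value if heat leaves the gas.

T₁ = P₁V₁/(nR) = 536×42.7/(4.57×8.314) = 602 K.
Isobaric: P stays 536 kPa; V/T = const ⇒ T₂ = 463 K, V₂ = 32.8 L.
W = PΔV = 536×(32.8−42.7) kPa·L = -5300 J.
ΔU = nCvΔT = 4.57×28.7×(463−602) = -18300 J.
Q = ΔU + W = nCpΔT = -23600 J.

-23600 J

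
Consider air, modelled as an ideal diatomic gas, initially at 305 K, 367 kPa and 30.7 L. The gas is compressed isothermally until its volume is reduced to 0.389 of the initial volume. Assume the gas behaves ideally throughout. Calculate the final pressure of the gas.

Isothermal: T stays 305 K; PV = const ⇒ V₂ = 11.9 L, P₂ = 943 kPa.

943 kPa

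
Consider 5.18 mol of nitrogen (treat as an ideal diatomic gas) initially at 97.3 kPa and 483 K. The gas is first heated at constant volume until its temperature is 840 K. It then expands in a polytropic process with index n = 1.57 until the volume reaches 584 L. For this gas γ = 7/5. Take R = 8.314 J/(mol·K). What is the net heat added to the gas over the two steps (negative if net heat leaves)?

26700 J

V₁ = nRT₁/P₁ = 5.18×8.314×483/97.3 = 214 L.
Step 1 — Isochoric: V stays 214 L; P/T = const ⇒ T₂ = 840 K, P₂ = 169 kPa.
W = 0 (no volume change).
ΔU = nCvΔT = 5.18×20.8×(840−483) = 38400 J.
Q = ΔU = 38400 J.
State after step 1: P = 169 kPa, V = 214 L, T = 840 K.
Step 2 — Polytropic n=1.57: T₂ = T₁(V₁/V₂)^(n−1) = 840×(0.366)^0.57 = 474 K; P₂ = P₁(V₁/V₂)^n = 34.9 kPa.
W = (P₁V₁−P₂V₂)/(n−1) = (169×214−34.9×584)/0.57 = 27700 J.
ΔU = nCvΔT = 5.18×20.8×(474−840) = -39400 J.
Q = ΔU + W = -11800 J.
Net over both steps: W = 27700 J, Q = 26700 J, ΔU = -1000 J.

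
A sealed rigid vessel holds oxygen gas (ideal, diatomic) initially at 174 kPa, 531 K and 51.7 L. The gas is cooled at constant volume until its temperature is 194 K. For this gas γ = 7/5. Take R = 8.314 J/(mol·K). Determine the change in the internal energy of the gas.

-14300 J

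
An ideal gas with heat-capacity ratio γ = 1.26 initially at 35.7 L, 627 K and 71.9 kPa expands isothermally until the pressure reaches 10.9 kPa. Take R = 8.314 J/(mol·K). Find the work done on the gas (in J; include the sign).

-4840 J

n = P₁V₁/(RT₁) = 71.9×35.7/(8.314×627) = 0.492 mol.
Isothermal: T stays 627 K; PV = const ⇒ V₂ = 235 L, P₂ = 10.9 kPa.
W = nRT ln(V₂/V₁) = 0.492×8.314×627×ln(6.60) = 4840 J.
Work done on the gas = −W_by = -4840 J.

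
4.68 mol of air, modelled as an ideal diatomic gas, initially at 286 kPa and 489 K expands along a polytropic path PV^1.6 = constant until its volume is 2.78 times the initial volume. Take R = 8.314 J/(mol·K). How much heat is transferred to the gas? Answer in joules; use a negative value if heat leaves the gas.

-7270 J

V₁ = nRT₁/P₁ = 4.68×8.314×489/286 = 66.5 L.
Polytropic n=1.6: T₂ = T₁(V₁/V₂)^(n−1) = 489×(0.360)^0.60 = 265 K; P₂ = P₁(V₁/V₂)^n = 55.7 kPa.
W = (P₁V₁−P₂V₂)/(n−1) = (286×66.5−55.7×185)/0.60 = 14500 J.
ΔU = nCvΔT = 4.68×20.8×(265−489) = -21800 J.
Q = ΔU + W = -7270 J.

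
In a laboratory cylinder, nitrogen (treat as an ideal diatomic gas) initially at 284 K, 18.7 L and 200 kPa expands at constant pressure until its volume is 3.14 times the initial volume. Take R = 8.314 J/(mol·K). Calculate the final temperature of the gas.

Isobaric: P stays 200 kPa; V/T = const ⇒ T₂ = 892 K, V₂ = 58.7 L.

892 K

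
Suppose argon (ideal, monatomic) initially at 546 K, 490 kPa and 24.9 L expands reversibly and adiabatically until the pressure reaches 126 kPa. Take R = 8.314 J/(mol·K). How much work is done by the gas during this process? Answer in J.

n = P₁V₁/(RT₁) = 490×24.9/(8.314×546) = 2.69 mol.
Adiabatic: T₂/T₁ = (P₂/P₁)^((γ−1)/γ) ⇒ T₂ = 546×(0.257)^0.400 = 317 K; V₂ = 56.2 L.
ΔU = nCvΔT = 2.69×12.5×(317−546) = -7670 J.
Q = 0 for an adiabatic process, so W = −ΔU = 7670 J.

7670 J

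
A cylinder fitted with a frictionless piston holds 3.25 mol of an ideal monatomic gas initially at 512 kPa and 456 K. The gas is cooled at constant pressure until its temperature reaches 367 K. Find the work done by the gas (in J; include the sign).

V₁ = nRT₁/P₁ = 3.25×8.314×456/512 = 24.1 L.
Isobaric: P stays 512 kPa; V/T = const ⇒ T₂ = 367 K, V₂ = 19.4 L.
W = PΔV = 512×(19.4−24.1) kPa·L = -2400 J.

-2400 J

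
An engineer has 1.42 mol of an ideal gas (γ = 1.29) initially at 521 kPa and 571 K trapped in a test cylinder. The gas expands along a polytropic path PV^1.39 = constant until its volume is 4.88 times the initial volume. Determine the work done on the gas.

-7970 J

V₁ = nRT₁/P₁ = 1.42×8.314×571/521 = 12.9 L.
Polytropic n=1.39: T₂ = T₁(V₁/V₂)^(n−1) = 571×(0.205)^0.39 = 308 K; P₂ = P₁(V₁/V₂)^n = 57.5 kPa.
W = (P₁V₁−P₂V₂)/(n−1) = (521×12.9−57.5×63.1)/0.39 = 7970 J.
Work done on the gas = −W_by = -7970 J.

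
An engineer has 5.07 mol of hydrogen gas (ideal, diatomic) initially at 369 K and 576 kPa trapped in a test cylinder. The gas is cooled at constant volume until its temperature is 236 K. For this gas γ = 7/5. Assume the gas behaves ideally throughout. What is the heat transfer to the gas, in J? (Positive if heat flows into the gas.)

-14000 J

V₁ = nRT₁/P₁ = 5.07×8.314×369/576 = 27.0 L.
Isochoric: V stays 27.0 L; P/T = const ⇒ T₂ = 236 K, P₂ = 368 kPa.
W = 0 (no volume change).
ΔU = nCvΔT = 5.07×20.8×(236−369) = -14000 J.
Q = ΔU = -14000 J.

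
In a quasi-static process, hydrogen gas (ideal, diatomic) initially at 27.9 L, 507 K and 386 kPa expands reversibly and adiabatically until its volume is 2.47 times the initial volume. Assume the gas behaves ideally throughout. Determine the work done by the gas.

n = P₁V₁/(RT₁) = 386×27.9/(8.314×507) = 2.55 mol.
Adiabatic: TV^(γ−1) = const ⇒ T₂ = 507×(0.405)^0.400 = 353 K; PV^γ = const ⇒ P₂ = 109 kPa.
ΔU = nCvΔT = 2.55×20.8×(353−507) = -8170 J.
Q = 0 for an adiabatic process, so W = −ΔU = 8170 J.

8170 J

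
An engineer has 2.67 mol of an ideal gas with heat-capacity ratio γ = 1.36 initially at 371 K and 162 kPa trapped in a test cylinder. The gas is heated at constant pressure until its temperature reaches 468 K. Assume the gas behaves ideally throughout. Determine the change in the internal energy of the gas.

V₁ = nRT₁/P₁ = 2.67×8.314×371/162 = 50.8 L.
Isobaric: P stays 162 kPa; V/T = const ⇒ T₂ = 468 K, V₂ = 64.1 L.
For an ideal gas ΔU = nCvΔT with Cv = R/(γ−1) = 23.1 J/(mol·K).
ΔU = 2.67×23.1×(468−371) = 5980 J.

5980 J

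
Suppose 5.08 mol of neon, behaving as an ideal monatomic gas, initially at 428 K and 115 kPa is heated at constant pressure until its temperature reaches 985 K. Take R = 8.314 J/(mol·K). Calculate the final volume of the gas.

V₁ = nRT₁/P₁ = 5.08×8.314×428/115 = 157 L.
Isobaric: P stays 115 kPa; V/T = const ⇒ T₂ = 985 K, V₂ = 362 L.

362 L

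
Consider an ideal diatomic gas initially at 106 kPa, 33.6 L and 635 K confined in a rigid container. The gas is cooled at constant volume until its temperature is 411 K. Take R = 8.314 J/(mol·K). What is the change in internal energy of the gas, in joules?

-3140 J

n = P₁V₁/(RT₁) = 106×33.6/(8.314×635) = 0.675 mol.
Isochoric: V stays 33.6 L; P/T = const ⇒ T₂ = 411 K, P₂ = 68.6 kPa.
For an ideal gas ΔU = nCvΔT with Cv = (5/2)R = 20.8 J/(mol·K).
ΔU = 0.675×20.8×(411−635) = -3140 J.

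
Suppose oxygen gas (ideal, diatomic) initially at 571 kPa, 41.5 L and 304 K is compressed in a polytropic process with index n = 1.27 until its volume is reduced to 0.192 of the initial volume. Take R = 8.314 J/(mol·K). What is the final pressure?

4640 kPa

Polytropic n=1.27: T₂ = T₁(V₁/V₂)^(n−1) = 304×(5.21)^0.27 = 475 K; P₂ = P₁(V₁/V₂)^n = 4640 kPa.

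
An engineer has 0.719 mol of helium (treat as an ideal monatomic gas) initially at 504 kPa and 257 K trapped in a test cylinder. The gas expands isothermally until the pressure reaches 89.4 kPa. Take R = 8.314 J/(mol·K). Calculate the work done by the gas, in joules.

V₁ = nRT₁/P₁ = 0.719×8.314×257/504 = 3.05 L.
Isothermal: T stays 257 K; PV = const ⇒ V₂ = 17.2 L, P₂ = 89.4 kPa.
W = nRT ln(V₂/V₁) = 0.719×8.314×257×ln(5.64) = 2660 J.

2660 J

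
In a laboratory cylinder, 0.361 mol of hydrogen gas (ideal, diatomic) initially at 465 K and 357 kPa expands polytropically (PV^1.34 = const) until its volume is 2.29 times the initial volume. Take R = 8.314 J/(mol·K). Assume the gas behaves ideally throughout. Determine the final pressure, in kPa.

118 kPa

V₁ = nRT₁/P₁ = 0.361×8.314×465/357 = 3.91 L.
Polytropic n=1.34: T₂ = T₁(V₁/V₂)^(n−1) = 465×(0.437)^0.34 = 351 K; P₂ = P₁(V₁/V₂)^n = 118 kPa.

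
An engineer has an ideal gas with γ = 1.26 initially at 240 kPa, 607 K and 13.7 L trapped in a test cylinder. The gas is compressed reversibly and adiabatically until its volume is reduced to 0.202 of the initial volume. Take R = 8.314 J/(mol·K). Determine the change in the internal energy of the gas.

n = P₁V₁/(RT₁) = 240×13.7/(8.314×607) = 0.652 mol.
Adiabatic: TV^(γ−1) = const ⇒ T₂ = 607×(4.95)^0.260 = 920 K; PV^γ = const ⇒ P₂ = 1800 kPa.
For an ideal gas ΔU = nCvΔT with Cv = R/(γ−1) = 32.0 J/(mol·K).
ΔU = 0.652×32.0×(920−607) = 6520 J.

6520 J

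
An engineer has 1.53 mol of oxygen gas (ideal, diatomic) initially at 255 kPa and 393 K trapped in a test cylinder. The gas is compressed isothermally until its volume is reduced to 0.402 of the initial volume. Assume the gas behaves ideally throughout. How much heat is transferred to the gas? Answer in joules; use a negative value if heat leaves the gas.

-4560 J

V₁ = nRT₁/P₁ = 1.53×8.314×393/255 = 19.6 L.
Isothermal: T stays 393 K; PV = const ⇒ V₂ = 7.88 L, P₂ = 634 kPa.
ΔU = 0 (ideal gas, T constant).
W = nRT ln(V₂/V₁) = 1.53×8.314×393×ln(0.402) = -4560 J.
Q = ΔU + W = -4560 J.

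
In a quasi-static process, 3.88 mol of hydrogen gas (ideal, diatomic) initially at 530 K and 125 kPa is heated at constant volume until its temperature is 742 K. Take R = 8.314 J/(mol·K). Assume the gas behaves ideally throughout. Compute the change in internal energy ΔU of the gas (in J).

V₁ = nRT₁/P₁ = 3.88×8.314×530/125 = 137 L.
Isochoric: V stays 137 L; P/T = const ⇒ T₂ = 742 K, P₂ = 175 kPa.
For an ideal gas ΔU = nCvΔT with Cv = (5/2)R = 20.8 J/(mol·K).
ΔU = 3.88×20.8×(742−530) = 17100 J.

17100 J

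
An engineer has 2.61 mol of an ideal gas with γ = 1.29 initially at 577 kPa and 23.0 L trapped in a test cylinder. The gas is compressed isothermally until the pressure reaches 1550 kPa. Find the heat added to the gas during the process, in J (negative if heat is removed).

T₁ = P₁V₁/(nR) = 577×23.0/(2.61×8.314) = 612 K.
Isothermal: T stays 612 K; PV = const ⇒ V₂ = 8.56 L, P₂ = 1550 kPa.
ΔU = 0 (ideal gas, T constant).
W = nRT ln(V₂/V₁) = 2.61×8.314×612×ln(0.372) = -13100 J.
Q = ΔU + W = -13100 J.

-13100 J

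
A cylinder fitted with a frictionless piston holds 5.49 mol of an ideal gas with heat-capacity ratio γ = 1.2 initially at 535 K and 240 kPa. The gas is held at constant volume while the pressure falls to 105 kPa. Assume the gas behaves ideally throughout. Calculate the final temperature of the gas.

234 K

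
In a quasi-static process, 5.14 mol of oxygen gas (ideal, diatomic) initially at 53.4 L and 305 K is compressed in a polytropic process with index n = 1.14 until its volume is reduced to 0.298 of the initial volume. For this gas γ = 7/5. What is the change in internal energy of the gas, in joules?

P₁ = nRT₁/V₁ = 5.14×8.314×305/53.4 = 244 kPa.
Polytropic n=1.14: T₂ = T₁(V₁/V₂)^(n−1) = 305×(3.36)^0.14 = 361 K; P₂ = P₁(V₁/V₂)^n = 970 kPa.
For an ideal gas ΔU = nCvΔT with Cv = (5/2)R = 20.8 J/(mol·K).
ΔU = 5.14×20.8×(361−305) = 6020 J.

6020 J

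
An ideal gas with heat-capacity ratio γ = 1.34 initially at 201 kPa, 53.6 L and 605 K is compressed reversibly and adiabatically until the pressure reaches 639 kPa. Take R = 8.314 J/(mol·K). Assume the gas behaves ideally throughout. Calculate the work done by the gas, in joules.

n = P₁V₁/(RT₁) = 201×53.6/(8.314×605) = 2.14 mol.
Adiabatic: T₂/T₁ = (P₂/P₁)^((γ−1)/γ) ⇒ T₂ = 605×(3.18)^0.254 = 811 K; V₂ = 22.6 L.
ΔU = nCvΔT = 2.14×24.5×(811−605) = 10800 J.
Q = 0 for an adiabatic process, so W = −ΔU = -10800 J.

-10800 J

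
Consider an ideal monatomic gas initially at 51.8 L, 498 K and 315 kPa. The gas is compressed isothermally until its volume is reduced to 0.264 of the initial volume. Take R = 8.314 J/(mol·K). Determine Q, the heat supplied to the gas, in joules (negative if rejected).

-21700 J

n = P₁V₁/(RT₁) = 315×51.8/(8.314×498) = 3.94 mol.
Isothermal: T stays 498 K; PV = const ⇒ V₂ = 13.7 L, P₂ = 1190 kPa.
ΔU = 0 (ideal gas, T constant).
W = nRT ln(V₂/V₁) = 3.94×8.314×498×ln(0.264) = -21700 J.
Q = ΔU + W = -21700 J.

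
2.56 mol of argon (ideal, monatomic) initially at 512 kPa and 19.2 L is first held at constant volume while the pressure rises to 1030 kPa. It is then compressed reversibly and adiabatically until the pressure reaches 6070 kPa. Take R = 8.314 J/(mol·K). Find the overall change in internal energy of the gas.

T₁ = P₁V₁/(nR) = 512×19.2/(2.56×8.314) = 462 K.
Step 1 — Isochoric: V stays 19.2 L; P/T = const ⇒ T₂ = 929 K, P₂ = 1030 kPa.
W = 0 (no volume change).
ΔU = nCvΔT = 2.56×12.5×(929−462) = 14900 J.
Q = ΔU = 14900 J.
State after step 1: P = 1030 kPa, V = 19.2 L, T = 929 K.
Step 2 — Adiabatic: T₂/T₁ = (P₂/P₁)^((γ−1)/γ) ⇒ T₂ = 929×(5.89)^0.400 = 1890 K; V₂ = 6.62 L.
ΔU = nCvΔT = 2.56×12.5×(1890−929) = 30600 J.
Q = 0 for an adiabatic process, so W = −ΔU = -30600 J.
Net over both steps: W = -30600 J, Q = 14900 J, ΔU = 45600 J.

45600 J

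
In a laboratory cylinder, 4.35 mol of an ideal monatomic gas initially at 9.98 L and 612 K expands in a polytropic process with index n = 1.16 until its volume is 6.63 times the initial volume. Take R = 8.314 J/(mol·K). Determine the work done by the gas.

36100 J

P₁ = nRT₁/V₁ = 4.35×8.314×612/9.98 = 2220 kPa.
Polytropic n=1.16: T₂ = T₁(V₁/V₂)^(n−1) = 612×(0.151)^0.16 = 452 K; P₂ = P₁(V₁/V₂)^n = 247 kPa.
W = (P₁V₁−P₂V₂)/(n−1) = (2220×9.98−247×66.2)/0.16 = 36100 J.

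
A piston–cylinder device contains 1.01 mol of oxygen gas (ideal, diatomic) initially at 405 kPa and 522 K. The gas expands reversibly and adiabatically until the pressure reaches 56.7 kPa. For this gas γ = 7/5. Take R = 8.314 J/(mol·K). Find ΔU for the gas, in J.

-4710 J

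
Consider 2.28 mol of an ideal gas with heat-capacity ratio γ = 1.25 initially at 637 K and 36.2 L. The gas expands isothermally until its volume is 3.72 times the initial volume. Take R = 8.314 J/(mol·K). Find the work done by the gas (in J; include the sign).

P₁ = nRT₁/V₁ = 2.28×8.314×637/36.2 = 334 kPa.
Isothermal: T stays 637 K; PV = const ⇒ V₂ = 135 L, P₂ = 89.7 kPa.
W = nRT ln(V₂/V₁) = 2.28×8.314×637×ln(3.72) = 15900 J.

15900 J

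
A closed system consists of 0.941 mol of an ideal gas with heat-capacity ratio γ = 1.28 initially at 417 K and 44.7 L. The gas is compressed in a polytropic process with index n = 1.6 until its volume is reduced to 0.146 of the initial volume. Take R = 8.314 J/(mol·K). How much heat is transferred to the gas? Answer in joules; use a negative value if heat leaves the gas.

13500 J

P₁ = nRT₁/V₁ = 0.941×8.314×417/44.7 = 73.0 kPa.
Polytropic n=1.6: T₂ = T₁(V₁/V₂)^(n−1) = 417×(6.85)^0.60 = 1320 K; P₂ = P₁(V₁/V₂)^n = 1590 kPa.
W = (P₁V₁−P₂V₂)/(n−1) = (73.0×44.7−1590×6.53)/0.60 = -11800 J.
ΔU = nCvΔT = 0.941×29.7×(1320−417) = 25300 J.
Q = ΔU + W = 13500 J.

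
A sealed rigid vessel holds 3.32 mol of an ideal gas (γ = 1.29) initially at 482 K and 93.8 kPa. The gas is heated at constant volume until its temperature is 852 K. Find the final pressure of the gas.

166 kPa

V₁ = nRT₁/P₁ = 3.32×8.314×482/93.8 = 142 L.
Isochoric: V stays 142 L; P/T = const ⇒ T₂ = 852 K, P₂ = 166 kPa.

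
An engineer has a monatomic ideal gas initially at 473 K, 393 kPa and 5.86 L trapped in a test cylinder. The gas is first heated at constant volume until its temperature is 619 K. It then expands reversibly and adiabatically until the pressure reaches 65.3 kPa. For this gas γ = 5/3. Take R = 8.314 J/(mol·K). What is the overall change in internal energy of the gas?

-1470 J

n = P₁V₁/(RT₁) = 393×5.86/(8.314×473) = 0.586 mol.
Step 1 — Isochoric: V stays 5.86 L; P/T = const ⇒ T₂ = 619 K, P₂ = 514 kPa.
W = 0 (no volume change).
ΔU = nCvΔT = 0.586×12.5×(619−473) = 1070 J.
Q = ΔU = 1070 J.
State after step 1: P = 514 kPa, V = 5.86 L, T = 619 K.
Step 2 — Adiabatic: T₂/T₁ = (P₂/P₁)^((γ−1)/γ) ⇒ T₂ = 619×(0.127)^0.400 = 271 K; V₂ = 20.2 L.
ΔU = nCvΔT = 0.586×12.5×(271−619) = -2540 J.
Q = 0 for an adiabatic process, so W = −ΔU = 2540 J.
Net over both steps: W = 2540 J, Q = 1070 J, ΔU = -1470 J.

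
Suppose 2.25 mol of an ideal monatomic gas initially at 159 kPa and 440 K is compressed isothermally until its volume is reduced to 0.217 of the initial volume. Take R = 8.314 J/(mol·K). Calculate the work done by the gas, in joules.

V₁ = nRT₁/P₁ = 2.25×8.314×440/159 = 51.8 L.
Isothermal: T stays 440 K; PV = const ⇒ V₂ = 11.2 L, P₂ = 733 kPa.
W = nRT ln(V₂/V₁) = 2.25×8.314×440×ln(0.217) = -12600 J.

-12600 J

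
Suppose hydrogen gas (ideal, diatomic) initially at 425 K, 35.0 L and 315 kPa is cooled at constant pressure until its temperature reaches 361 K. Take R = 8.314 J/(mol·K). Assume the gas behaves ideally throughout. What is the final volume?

Isobaric: P stays 315 kPa; V/T = const ⇒ T₂ = 361 K, V₂ = 29.7 L.

29.7 L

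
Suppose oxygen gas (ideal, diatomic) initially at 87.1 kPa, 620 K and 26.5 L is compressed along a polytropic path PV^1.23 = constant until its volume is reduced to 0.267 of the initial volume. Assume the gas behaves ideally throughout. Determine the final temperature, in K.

840 K

Polytropic n=1.23: T₂ = T₁(V₁/V₂)^(n−1) = 620×(3.75)^0.23 = 840 K; P₂ = P₁(V₁/V₂)^n = 442 kPa.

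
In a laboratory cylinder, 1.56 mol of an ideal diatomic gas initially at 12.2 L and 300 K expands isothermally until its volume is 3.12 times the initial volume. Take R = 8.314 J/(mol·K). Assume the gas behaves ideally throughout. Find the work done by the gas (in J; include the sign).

P₁ = nRT₁/V₁ = 1.56×8.314×300/12.2 = 319 kPa.
Isothermal: T stays 300 K; PV = const ⇒ V₂ = 38.1 L, P₂ = 102 kPa.
W = nRT ln(V₂/V₁) = 1.56×8.314×300×ln(3.12) = 4430 J.

4430 J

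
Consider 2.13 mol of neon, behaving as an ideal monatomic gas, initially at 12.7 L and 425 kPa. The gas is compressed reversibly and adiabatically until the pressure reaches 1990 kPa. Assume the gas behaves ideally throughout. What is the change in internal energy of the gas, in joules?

T₁ = P₁V₁/(nR) = 425×12.7/(2.13×8.314) = 305 K.
Adiabatic: T₂/T₁ = (P₂/P₁)^((γ−1)/γ) ⇒ T₂ = 305×(4.68)^0.400 = 565 K; V₂ = 5.03 L.
For an ideal gas ΔU = nCvΔT with Cv = (3/2)R = 12.5 J/(mol·K).
ΔU = 2.13×12.5×(565−305) = 6920 J.

6920 J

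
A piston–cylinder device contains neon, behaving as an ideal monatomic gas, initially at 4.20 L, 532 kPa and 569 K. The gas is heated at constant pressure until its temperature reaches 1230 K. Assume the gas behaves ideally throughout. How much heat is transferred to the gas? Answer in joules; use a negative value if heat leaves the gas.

6490 J

n = P₁V₁/(RT₁) = 532×4.20/(8.314×569) = 0.472 mol.
Isobaric: P stays 532 kPa; V/T = const ⇒ T₂ = 1230 K, V₂ = 9.08 L.
W = PΔV = 532×(9.08−4.20) kPa·L = 2600 J.
ΔU = nCvΔT = 0.472×12.5×(1230−569) = 3890 J.
Q = ΔU + W = nCpΔT = 6490 J.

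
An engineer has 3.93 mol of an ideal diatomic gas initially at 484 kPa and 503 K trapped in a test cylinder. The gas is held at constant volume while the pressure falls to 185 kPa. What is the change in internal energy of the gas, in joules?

-25400 J

V₁ = nRT₁/P₁ = 3.93×8.314×503/484 = 34.0 L.
Isochoric: V stays 34.0 L; P/T = const ⇒ T₂ = 192 K, P₂ = 185 kPa.
For an ideal gas ΔU = nCvΔT with Cv = (5/2)R = 20.8 J/(mol·K).
ΔU = 3.93×20.8×(192−503) = -25400 J.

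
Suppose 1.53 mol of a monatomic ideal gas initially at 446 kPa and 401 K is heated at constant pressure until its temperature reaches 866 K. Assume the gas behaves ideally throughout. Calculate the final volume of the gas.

V₁ = nRT₁/P₁ = 1.53×8.314×401/446 = 11.4 L.
Isobaric: P stays 446 kPa; V/T = const ⇒ T₂ = 866 K, V₂ = 24.7 L.

24.7 L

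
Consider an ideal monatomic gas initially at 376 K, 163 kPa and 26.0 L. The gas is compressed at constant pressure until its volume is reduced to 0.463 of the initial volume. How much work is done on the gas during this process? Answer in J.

2280 J

n = P₁V₁/(RT₁) = 163×26.0/(8.314×376) = 1.36 mol.
Isobaric: P stays 163 kPa; V/T = const ⇒ T₂ = 174 K, V₂ = 12.0 L.
W = PΔV = 163×(12.0−26.0) kPa·L = -2280 J.
Work done on the gas = −W_by = 2280 J.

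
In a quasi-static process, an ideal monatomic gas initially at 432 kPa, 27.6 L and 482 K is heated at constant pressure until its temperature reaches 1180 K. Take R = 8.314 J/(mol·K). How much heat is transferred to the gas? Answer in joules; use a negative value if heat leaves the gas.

n = P₁V₁/(RT₁) = 432×27.6/(8.314×482) = 2.98 mol.
Isobaric: P stays 432 kPa; V/T = const ⇒ T₂ = 1180 K, V₂ = 67.6 L.
W = PΔV = 432×(67.6−27.6) kPa·L = 17300 J.
ΔU = nCvΔT = 2.98×12.5×(1180−482) = 25900 J.
Q = ΔU + W = nCpΔT = 43200 J.

43200 J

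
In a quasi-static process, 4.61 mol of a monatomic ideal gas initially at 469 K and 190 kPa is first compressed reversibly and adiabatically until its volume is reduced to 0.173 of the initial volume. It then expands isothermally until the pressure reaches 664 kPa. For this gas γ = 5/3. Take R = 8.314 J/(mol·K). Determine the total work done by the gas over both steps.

37000 J

V₁ = nRT₁/P₁ = 4.61×8.314×469/190 = 94.6 L.
Step 1 — Adiabatic: TV^(γ−1) = const ⇒ T₂ = 469×(5.78)^0.667 = 1510 K; PV^γ = const ⇒ P₂ = 3540 kPa.
ΔU = nCvΔT = 4.61×12.5×(1510−469) = 59900 J.
Q = 0 for an adiabatic process, so W = −ΔU = -59900 J.
State after step 1: P = 3540 kPa, V = 16.4 L, T = 1510 K.
Step 2 — Isothermal: T stays 1510 K; PV = const ⇒ V₂ = 87.2 L, P₂ = 664 kPa.
ΔU = 0 (ideal gas, T constant).
W = nRT ln(V₂/V₁) = 4.61×8.314×1510×ln(5.33) = 96900 J.
Q = ΔU + W = 96900 J.
Net over both steps: W = 37000 J, Q = 96900 J, ΔU = 59900 J.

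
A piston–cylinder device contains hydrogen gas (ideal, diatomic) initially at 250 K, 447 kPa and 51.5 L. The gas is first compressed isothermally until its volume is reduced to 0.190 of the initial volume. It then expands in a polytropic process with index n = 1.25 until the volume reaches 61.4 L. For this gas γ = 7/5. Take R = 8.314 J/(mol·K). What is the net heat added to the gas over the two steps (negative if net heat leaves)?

n = P₁V₁/(RT₁) = 447×51.5/(8.314×250) = 11.1 mol.
Step 1 — Isothermal: T stays 250 K; PV = const ⇒ V₂ = 9.79 L, P₂ = 2350 kPa.
ΔU = 0 (ideal gas, T constant).
W = nRT ln(V₂/V₁) = 11.1×8.314×250×ln(0.190) = -38200 J.
Q = ΔU + W = -38200 J.
State after step 1: P = 2350 kPa, V = 9.79 L, T = 250 K.
Step 2 — Polytropic n=1.25: T₂ = T₁(V₁/V₂)^(n−1) = 250×(0.159)^0.25 = 158 K; P₂ = P₁(V₁/V₂)^n = 237 kPa.
W = (P₁V₁−P₂V₂)/(n−1) = (2350×9.79−237×61.4)/0.25 = 33900 J.
ΔU = nCvΔT = 11.1×20.8×(158−250) = -21200 J.
Q = ΔU + W = 12700 J.
Net over both steps: W = -4330 J, Q = -25500 J, ΔU = -21200 J.

-25500 J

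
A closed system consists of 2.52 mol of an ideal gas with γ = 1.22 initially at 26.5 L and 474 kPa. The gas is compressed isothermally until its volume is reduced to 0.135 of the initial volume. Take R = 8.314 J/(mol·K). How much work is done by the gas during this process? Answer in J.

-25200 J

T₁ = P₁V₁/(nR) = 474×26.5/(2.52×8.314) = 600 K.
Isothermal: T stays 600 K; PV = const ⇒ V₂ = 3.58 L, P₂ = 3510 kPa.
W = nRT ln(V₂/V₁) = 2.52×8.314×600×ln(0.135) = -25200 J.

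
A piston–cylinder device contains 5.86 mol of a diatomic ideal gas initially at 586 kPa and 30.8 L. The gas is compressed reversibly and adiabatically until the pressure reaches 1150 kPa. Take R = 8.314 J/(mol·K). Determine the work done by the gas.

-9590 J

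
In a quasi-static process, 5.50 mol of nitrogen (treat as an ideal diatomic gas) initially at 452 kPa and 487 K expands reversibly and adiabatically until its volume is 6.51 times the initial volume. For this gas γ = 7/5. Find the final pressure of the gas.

32.8 kPa

V₁ = nRT₁/P₁ = 5.50×8.314×487/452 = 49.3 L.
Adiabatic: TV^(γ−1) = const ⇒ T₂ = 487×(0.154)^0.400 = 230 K; PV^γ = const ⇒ P₂ = 32.8 kPa.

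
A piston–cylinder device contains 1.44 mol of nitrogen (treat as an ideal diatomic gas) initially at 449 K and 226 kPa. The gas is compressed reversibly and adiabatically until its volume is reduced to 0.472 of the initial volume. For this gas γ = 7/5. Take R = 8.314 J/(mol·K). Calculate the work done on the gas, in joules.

4710 J

V₁ = nRT₁/P₁ = 1.44×8.314×449/226 = 23.8 L.
Adiabatic: TV^(γ−1) = const ⇒ T₂ = 449×(2.12)^0.400 = 606 K; PV^γ = const ⇒ P₂ = 647 kPa.
ΔU = nCvΔT = 1.44×20.8×(606−449) = 4710 J.
Q = 0 for an adiabatic process, so W = −ΔU = -4710 J.
Work done on the gas = −W_by = 4710 J.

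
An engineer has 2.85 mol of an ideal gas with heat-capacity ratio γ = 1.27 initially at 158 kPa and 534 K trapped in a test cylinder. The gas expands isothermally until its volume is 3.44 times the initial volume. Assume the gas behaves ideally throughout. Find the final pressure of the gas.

V₁ = nRT₁/P₁ = 2.85×8.314×534/158 = 80.1 L.
Isothermal: T stays 534 K; PV = const ⇒ V₂ = 275 L, P₂ = 45.9 kPa.

45.9 kPa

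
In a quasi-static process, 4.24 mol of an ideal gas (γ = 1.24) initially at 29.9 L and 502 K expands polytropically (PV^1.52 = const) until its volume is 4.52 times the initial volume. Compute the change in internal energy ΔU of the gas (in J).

P₁ = nRT₁/V₁ = 4.24×8.314×502/29.9 = 592 kPa.
Polytropic n=1.52: T₂ = T₁(V₁/V₂)^(n−1) = 502×(0.221)^0.52 = 229 K; P₂ = P₁(V₁/V₂)^n = 59.8 kPa.
For an ideal gas ΔU = nCvΔT with Cv = R/(γ−1) = 34.6 J/(mol·K).
ΔU = 4.24×34.6×(229−502) = -40100 J.

-40100 J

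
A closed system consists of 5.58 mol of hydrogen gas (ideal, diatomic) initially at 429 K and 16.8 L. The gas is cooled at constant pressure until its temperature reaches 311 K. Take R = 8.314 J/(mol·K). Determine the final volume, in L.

12.2 L

P₁ = nRT₁/V₁ = 5.58×8.314×429/16.8 = 1180 kPa.
Isobaric: P stays 1180 kPa; V/T = const ⇒ T₂ = 311 K, V₂ = 12.2 L.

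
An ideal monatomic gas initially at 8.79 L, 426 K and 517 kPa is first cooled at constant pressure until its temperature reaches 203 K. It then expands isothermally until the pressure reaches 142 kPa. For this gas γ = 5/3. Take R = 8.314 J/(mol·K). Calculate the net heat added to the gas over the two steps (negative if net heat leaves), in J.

n = P₁V₁/(RT₁) = 517×8.79/(8.314×426) = 1.28 mol.
Step 1 — Isobaric: P stays 517 kPa; V/T = const ⇒ T₂ = 203 K, V₂ = 4.19 L.
W = PΔV = 517×(4.19−8.79) kPa·L = -2380 J.
ΔU = nCvΔT = 1.28×12.5×(203−426) = -3570 J.
Q = ΔU + W = nCpΔT = -5950 J.
State after step 1: P = 517 kPa, V = 4.19 L, T = 203 K.
Step 2 — Isothermal: T stays 203 K; PV = const ⇒ V₂ = 15.3 L, P₂ = 142 kPa.
ΔU = 0 (ideal gas, T constant).
W = nRT ln(V₂/V₁) = 1.28×8.314×203×ln(3.64) = 2800 J.
Q = ΔU + W = 2800 J.
Net over both steps: W = 419 J, Q = -3150 J, ΔU = -3570 J.

-3150 J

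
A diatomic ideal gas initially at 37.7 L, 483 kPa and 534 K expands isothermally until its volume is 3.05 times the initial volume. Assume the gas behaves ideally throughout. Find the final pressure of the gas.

158 kPa

Isothermal: T stays 534 K; PV = const ⇒ V₂ = 115 L, P₂ = 158 kPa.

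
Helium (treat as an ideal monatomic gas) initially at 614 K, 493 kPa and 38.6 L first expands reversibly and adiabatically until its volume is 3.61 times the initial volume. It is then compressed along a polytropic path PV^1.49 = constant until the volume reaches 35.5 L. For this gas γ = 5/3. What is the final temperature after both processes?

n = P₁V₁/(RT₁) = 493×38.6/(8.314×614) = 3.73 mol.
Step 1 — Adiabatic: TV^(γ−1) = const ⇒ T₂ = 614×(0.277)^0.667 = 261 K; PV^γ = const ⇒ P₂ = 58.0 kPa.
ΔU = nCvΔT = 3.73×12.5×(261−614) = -16400 J.
Q = 0 for an adiabatic process, so W = −ΔU = 16400 J.
State after step 1: P = 58.0 kPa, V = 139 L, T = 261 K.
Step 2 — Polytropic n=1.49: T₂ = T₁(V₁/V₂)^(n−1) = 261×(3.93)^0.49 = 510 K; P₂ = P₁(V₁/V₂)^n = 445 kPa.
W = (P₁V₁−P₂V₂)/(n−1) = (58.0×139−445×35.5)/0.49 = -15700 J.
ΔU = nCvΔT = 3.73×12.5×(510−261) = 11600 J.
Q = ΔU + W = -4170 J.
Net over both steps: W = 666 J, Q = -4170 J, ΔU = -4840 J.

510 K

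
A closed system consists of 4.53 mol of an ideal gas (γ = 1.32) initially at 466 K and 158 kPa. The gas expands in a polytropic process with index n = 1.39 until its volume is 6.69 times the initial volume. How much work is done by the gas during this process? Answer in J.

V₁ = nRT₁/P₁ = 4.53×8.314×466/158 = 111 L.
Polytropic n=1.39: T₂ = T₁(V₁/V₂)^(n−1) = 466×(0.149)^0.39 = 222 K; P₂ = P₁(V₁/V₂)^n = 11.3 kPa.
W = (P₁V₁−P₂V₂)/(n−1) = (158×111−11.3×743)/0.39 = 23600 J.

23600 J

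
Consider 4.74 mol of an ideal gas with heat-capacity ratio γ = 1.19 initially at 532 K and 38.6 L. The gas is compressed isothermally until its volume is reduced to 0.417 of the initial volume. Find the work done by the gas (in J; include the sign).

-18300 J

P₁ = nRT₁/V₁ = 4.74×8.314×532/38.6 = 543 kPa.
Isothermal: T stays 532 K; PV = const ⇒ V₂ = 16.1 L, P₂ = 1300 kPa.
W = nRT ln(V₂/V₁) = 4.74×8.314×532×ln(0.417) = -18300 J.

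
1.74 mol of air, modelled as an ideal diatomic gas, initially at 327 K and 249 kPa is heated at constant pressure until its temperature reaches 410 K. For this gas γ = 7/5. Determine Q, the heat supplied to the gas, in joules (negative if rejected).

V₁ = nRT₁/P₁ = 1.74×8.314×327/249 = 19.0 L.
Isobaric: P stays 249 kPa; V/T = const ⇒ T₂ = 410 K, V₂ = 23.8 L.
W = PΔV = 249×(23.8−19.0) kPa·L = 1200 J.
ΔU = nCvΔT = 1.74×20.8×(410−327) = 3000 J.
Q = ΔU + W = nCpΔT = 4200 J.

4200 J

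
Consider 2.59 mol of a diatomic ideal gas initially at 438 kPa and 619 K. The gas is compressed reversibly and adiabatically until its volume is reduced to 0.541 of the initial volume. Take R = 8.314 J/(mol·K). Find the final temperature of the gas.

V₁ = nRT₁/P₁ = 2.59×8.314×619/438 = 30.4 L.
Adiabatic: TV^(γ−1) = const ⇒ T₂ = 619×(1.85)^0.400 = 791 K; PV^γ = const ⇒ P₂ = 1040 kPa.

791 K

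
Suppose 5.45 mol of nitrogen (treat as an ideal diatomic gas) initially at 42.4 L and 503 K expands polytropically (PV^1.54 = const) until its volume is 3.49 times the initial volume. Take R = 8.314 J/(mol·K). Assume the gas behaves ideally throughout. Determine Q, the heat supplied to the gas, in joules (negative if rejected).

-7250 J

P₁ = nRT₁/V₁ = 5.45×8.314×503/42.4 = 538 kPa.
Polytropic n=1.54: T₂ = T₁(V₁/V₂)^(n−1) = 503×(0.287)^0.54 = 256 K; P₂ = P₁(V₁/V₂)^n = 78.4 kPa.
W = (P₁V₁−P₂V₂)/(n−1) = (538×42.4−78.4×148)/0.54 = 20700 J.
ΔU = nCvΔT = 5.45×20.8×(256−503) = -28000 J.
Q = ΔU + W = -7250 J.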